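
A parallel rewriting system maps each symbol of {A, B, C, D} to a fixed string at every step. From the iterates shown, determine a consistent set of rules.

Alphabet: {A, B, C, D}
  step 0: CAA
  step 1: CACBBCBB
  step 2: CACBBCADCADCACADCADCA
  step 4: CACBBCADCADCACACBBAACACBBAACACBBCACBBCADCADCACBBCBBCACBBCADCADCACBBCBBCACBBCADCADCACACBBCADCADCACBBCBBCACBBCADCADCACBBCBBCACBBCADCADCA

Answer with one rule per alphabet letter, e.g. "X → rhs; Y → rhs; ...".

  step 1 ⇒ step 2: CACBBCBB ⇒ CA·CBB·CA·DCA·DCA·CA·DCA·DCA
    A ↦ CBB
    B ↦ DCA
    C ↦ CA
    D ↦ AA  (constrained at step 2)

A->CBB, B->DCA, C->CA, D->AA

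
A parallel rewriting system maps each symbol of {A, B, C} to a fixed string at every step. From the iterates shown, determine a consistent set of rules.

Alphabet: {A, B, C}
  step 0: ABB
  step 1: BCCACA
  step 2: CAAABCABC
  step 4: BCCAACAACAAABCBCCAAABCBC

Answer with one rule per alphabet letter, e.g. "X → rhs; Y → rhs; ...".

A->BC, B->CA, C->A

  step 1 ⇒ step 2: BCCACA ⇒ CA·A·A·BC·A·BC
    A ↦ BC
    B ↦ CA
    C ↦ A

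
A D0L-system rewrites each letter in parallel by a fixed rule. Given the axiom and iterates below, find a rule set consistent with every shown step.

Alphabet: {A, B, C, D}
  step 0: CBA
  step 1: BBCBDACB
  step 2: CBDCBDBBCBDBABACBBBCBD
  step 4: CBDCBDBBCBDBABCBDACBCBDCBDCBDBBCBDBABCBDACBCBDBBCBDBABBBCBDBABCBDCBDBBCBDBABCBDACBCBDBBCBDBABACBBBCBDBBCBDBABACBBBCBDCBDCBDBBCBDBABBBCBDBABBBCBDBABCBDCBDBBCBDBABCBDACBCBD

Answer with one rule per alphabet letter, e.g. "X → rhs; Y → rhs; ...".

A->ACB, B->CBD, C->BB, D->BAB

  step 1 ⇒ step 2: BBCBDACB ⇒ CBD·CBD·BB·CBD·BAB·ACB·BB·CBD
    A ↦ ACB
    B ↦ CBD
    C ↦ BB
    D ↦ BAB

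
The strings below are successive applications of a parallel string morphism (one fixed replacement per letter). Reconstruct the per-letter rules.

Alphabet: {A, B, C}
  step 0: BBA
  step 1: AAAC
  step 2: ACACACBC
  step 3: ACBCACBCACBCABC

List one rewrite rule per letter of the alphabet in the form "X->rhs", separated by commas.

A->AC, B->A, C->BC

  step 2 ⇒ step 3: ACACACBC ⇒ AC·BC·AC·BC·AC·BC·A·BC
    A ↦ AC
    B ↦ A
    C ↦ BC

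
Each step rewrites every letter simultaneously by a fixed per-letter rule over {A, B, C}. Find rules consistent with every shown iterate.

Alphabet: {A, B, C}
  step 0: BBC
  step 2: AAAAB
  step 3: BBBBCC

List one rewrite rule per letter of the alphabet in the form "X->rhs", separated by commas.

A->B, B->CC, C->A

  step 2 ⇒ step 3: AAAAB ⇒ B·B·B·B·CC
    A ↦ B
    B ↦ CC
    C ↦ A  (constrained at step 0)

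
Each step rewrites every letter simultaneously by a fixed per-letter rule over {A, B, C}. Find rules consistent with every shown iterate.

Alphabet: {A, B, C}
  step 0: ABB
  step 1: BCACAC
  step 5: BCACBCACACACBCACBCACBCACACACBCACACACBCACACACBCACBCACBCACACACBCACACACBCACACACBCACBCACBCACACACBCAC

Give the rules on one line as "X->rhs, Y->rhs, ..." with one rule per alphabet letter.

A->BC, B->AC, C->AC

  step 0 ⇒ step 1: ABB ⇒ BC·AC·AC
    A ↦ BC
    B ↦ AC
    C ↦ AC  (constrained at step 1)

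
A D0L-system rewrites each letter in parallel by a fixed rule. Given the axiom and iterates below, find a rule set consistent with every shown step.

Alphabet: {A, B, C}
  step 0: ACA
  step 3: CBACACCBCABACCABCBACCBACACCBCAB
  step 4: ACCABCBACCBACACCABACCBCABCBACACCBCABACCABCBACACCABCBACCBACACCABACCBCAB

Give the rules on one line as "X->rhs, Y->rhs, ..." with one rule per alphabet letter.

A->CB, B->CAB, C->AC

  step 3 ⇒ step 4: CBACACCBCABACCABCBACCBACACCBCAB ⇒ AC·CAB·CB·AC·CB·AC·AC·CAB·AC·CB·CAB·CB·AC·AC·CB·CAB·AC·CAB·CB·AC·AC·CAB·CB·AC·CB·AC·AC·CAB·AC·CB·CAB
    A ↦ CB
    B ↦ CAB
    C ↦ AC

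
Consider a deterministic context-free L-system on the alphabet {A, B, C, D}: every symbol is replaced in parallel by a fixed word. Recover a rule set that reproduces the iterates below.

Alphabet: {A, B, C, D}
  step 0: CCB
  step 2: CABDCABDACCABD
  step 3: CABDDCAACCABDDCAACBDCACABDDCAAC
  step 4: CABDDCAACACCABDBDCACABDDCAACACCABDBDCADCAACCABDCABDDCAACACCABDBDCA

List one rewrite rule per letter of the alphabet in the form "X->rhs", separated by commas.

A->BD, B->DCA, C->CA, D->AC

  step 3 ⇒ step 4: CABDDCAACCABDDCAACBDCACABDDCAAC ⇒ CA·BD·DCA·AC·AC·CA·BD·BD·CA·CA·BD·DCA·AC·AC·CA·BD·BD·CA·DCA·AC·CA·BD·CA·BD·DCA·AC·AC·CA·BD·BD·CA
    A ↦ BD
    B ↦ DCA
    C ↦ CA
    D ↦ AC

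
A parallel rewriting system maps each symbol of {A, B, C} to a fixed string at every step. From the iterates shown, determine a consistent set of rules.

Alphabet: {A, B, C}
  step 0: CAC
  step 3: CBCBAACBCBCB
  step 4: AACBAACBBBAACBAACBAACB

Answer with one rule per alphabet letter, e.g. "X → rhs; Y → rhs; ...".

A->B, B->CB, C->AA

  step 3 ⇒ step 4: CBCBAACBCBCB ⇒ AA·CB·AA·CB·B·B·AA·CB·AA·CB·AA·CB
    A ↦ B
    B ↦ CB
    C ↦ AA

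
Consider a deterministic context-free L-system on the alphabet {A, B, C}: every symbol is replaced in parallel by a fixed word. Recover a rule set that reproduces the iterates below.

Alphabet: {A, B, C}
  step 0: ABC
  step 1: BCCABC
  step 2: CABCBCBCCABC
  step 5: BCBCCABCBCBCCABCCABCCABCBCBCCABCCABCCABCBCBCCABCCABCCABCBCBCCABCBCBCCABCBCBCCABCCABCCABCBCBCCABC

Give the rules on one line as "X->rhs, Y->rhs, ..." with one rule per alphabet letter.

  step 1 ⇒ step 2: BCCABC ⇒ CA·BC·BC·BC·CA·BC
    A ↦ BC
    B ↦ CA
    C ↦ BC

A->BC, B->CA, C->BC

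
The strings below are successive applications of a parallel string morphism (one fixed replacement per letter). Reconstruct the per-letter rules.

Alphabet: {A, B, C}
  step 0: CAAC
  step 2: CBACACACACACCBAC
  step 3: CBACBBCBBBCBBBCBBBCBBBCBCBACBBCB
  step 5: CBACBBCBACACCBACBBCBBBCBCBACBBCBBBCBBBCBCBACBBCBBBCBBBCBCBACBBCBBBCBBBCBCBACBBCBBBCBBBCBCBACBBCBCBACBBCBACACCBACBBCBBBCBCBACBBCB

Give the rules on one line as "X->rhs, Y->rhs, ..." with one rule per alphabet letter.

A->BB, B->AC, C->CB

  step 2 ⇒ step 3: CBACACACACACCBAC ⇒ CB·AC·BB·CB·BB·CB·BB·CB·BB·CB·BB·CB·CB·AC·BB·CB
    A ↦ BB
    B ↦ AC
    C ↦ CB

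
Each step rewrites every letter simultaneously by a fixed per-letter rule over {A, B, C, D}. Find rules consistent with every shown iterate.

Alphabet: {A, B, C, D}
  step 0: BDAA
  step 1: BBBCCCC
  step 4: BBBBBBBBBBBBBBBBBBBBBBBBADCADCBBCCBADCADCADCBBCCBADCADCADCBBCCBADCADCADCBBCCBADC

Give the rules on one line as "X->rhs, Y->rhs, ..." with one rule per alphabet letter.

A->CC, B->BB, C->ADC, D->B

  step 0 ⇒ step 1: BDAA ⇒ BB·B·CC·CC
    A ↦ CC
    B ↦ BB
    D ↦ B
    C ↦ ADC  (constrained at step 1)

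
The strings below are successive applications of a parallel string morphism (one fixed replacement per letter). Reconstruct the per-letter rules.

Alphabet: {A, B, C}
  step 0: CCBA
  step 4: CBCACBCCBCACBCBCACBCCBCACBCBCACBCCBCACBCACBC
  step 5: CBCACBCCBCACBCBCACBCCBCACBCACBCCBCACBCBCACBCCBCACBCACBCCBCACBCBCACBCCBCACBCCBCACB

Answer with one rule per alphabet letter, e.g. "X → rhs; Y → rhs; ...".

A->C, B->CA, C->CB

  step 4 ⇒ step 5: CBCACBCCBCACBCBCACBCCBCACBCBCACBCCBCACBCACBC ⇒ CB·CA·CB·C·CB·CA·CB·CB·CA·CB·C·CB·CA·CB·CA·CB·C·CB·CA·CB·CB·CA·CB·C·CB·CA·CB·CA·CB·C·CB·CA·CB·CB·CA·CB·C·CB·CA·CB·C·CB·CA·CB
    A ↦ C
    B ↦ CA
    C ↦ CB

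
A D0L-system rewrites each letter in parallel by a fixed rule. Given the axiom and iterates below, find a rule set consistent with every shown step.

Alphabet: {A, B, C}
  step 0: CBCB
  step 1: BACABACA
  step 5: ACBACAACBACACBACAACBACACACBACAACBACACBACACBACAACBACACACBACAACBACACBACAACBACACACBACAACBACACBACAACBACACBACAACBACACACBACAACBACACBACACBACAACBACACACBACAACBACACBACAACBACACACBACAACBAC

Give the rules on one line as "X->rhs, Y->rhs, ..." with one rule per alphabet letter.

A->AC, B->A, C->BAC

  step 0 ⇒ step 1: CBCB ⇒ BAC·A·BAC·A
    B ↦ A
    C ↦ BAC
    A ↦ AC  (constrained at step 1)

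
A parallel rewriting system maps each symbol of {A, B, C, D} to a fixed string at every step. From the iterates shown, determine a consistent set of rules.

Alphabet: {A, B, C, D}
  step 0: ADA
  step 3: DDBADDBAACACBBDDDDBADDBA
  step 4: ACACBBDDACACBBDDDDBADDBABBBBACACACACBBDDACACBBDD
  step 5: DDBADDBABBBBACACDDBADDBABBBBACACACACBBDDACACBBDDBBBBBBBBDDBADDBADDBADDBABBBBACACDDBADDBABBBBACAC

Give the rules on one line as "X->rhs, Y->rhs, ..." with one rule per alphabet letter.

A->DD, B->BB, C->BA, D->AC

  step 4 ⇒ step 5: ACACBBDDACACBBDDDDBADDBABBBBACACACACBBDDACACBBDD ⇒ DD·BA·DD·BA·BB·BB·AC·AC·DD·BA·DD·BA·BB·BB·AC·AC·AC·AC·BB·DD·AC·AC·BB·DD·BB·BB·BB·BB·DD·BA·DD·BA·DD·BA·DD·BA·BB·BB·AC·AC·DD·BA·DD·BA·BB·BB·AC·AC
    A ↦ DD
    B ↦ BB
    C ↦ BA
    D ↦ AC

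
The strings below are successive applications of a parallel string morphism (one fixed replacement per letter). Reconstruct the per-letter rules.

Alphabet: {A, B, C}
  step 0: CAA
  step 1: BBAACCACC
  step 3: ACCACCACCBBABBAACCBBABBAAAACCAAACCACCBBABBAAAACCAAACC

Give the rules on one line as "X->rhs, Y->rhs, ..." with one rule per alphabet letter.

A->ACC, B->A, C->BBA

  step 0 ⇒ step 1: CAA ⇒ BBA·ACC·ACC
    A ↦ ACC
    C ↦ BBA
    B ↦ A  (constrained at step 1)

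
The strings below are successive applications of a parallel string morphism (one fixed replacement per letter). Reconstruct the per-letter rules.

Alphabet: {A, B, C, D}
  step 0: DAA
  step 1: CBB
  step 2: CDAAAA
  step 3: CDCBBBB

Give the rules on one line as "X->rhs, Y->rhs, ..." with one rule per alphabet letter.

A->B, B->AA, C->CD, D->C

  step 2 ⇒ step 3: CDAAAA ⇒ CD·C·B·B·B·B
    A ↦ B
    C ↦ CD
    D ↦ C
  step 1 ⇒ step 2: CBB ⇒ CD·AA·AA
    B ↦ AA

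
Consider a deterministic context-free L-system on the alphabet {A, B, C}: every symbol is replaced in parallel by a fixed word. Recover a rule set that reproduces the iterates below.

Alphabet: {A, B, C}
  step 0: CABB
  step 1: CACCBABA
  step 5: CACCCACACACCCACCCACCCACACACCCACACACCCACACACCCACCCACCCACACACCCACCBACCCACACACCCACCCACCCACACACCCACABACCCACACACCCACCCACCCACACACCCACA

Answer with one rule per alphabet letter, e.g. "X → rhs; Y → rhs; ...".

  step 0 ⇒ step 1: CABB ⇒ CA·CC·BA·BA
    A ↦ CC
    B ↦ BA
    C ↦ CA

A->CC, B->BA, C->CA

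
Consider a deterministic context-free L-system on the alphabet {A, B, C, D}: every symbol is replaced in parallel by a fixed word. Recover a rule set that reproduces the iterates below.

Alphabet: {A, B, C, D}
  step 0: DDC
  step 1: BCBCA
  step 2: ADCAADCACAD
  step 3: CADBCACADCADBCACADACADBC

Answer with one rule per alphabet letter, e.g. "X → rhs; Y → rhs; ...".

A->CAD, B->ADC, C->A, D->BC

  step 2 ⇒ step 3: ADCAADCACAD ⇒ CAD·BC·A·CAD·CAD·BC·A·CAD·A·CAD·BC
    A ↦ CAD
    C ↦ A
    D ↦ BC
  step 1 ⇒ step 2: BCBCA ⇒ ADC·A·ADC·A·CAD
    B ↦ ADC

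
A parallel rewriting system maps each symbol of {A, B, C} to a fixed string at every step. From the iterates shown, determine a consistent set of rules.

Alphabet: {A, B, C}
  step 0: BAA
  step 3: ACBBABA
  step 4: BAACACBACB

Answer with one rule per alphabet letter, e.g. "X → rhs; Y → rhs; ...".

  step 3 ⇒ step 4: ACBBABA ⇒ B·A·AC·AC·B·AC·B
    A ↦ B
    B ↦ AC
    C ↦ A

A->B, B->AC, C->A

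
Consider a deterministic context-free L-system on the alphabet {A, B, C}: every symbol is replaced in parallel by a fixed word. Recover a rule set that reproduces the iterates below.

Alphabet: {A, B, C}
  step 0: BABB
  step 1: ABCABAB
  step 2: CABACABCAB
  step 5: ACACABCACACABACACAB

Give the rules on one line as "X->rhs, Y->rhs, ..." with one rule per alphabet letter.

A->C, B->AB, C->A

  step 1 ⇒ step 2: ABCABAB ⇒ C·AB·A·C·AB·C·AB
    A ↦ C
    B ↦ AB
    C ↦ A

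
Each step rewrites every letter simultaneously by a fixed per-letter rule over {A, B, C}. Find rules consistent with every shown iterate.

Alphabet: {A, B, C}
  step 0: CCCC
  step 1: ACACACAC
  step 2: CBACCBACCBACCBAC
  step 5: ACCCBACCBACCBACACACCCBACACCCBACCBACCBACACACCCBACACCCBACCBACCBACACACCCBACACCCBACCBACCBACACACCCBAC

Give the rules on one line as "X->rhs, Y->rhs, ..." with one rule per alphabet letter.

A->CB, B->C, C->AC

  step 1 ⇒ step 2: ACACACAC ⇒ CB·AC·CB·AC·CB·AC·CB·AC
    A ↦ CB
    C ↦ AC
    B ↦ C  (constrained at step 2)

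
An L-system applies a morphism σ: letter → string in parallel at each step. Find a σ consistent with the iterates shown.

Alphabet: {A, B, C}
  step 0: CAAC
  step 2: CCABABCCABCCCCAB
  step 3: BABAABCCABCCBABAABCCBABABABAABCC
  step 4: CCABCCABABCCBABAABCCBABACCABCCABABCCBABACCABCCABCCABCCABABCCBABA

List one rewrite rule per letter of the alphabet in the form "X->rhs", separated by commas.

A->AB, B->CC, C->BA

  step 3 ⇒ step 4: BABAABCCABCCBABAABCCBABABABAABCC ⇒ CC·AB·CC·AB·AB·CC·BA·BA·AB·CC·BA·BA·CC·AB·CC·AB·AB·CC·BA·BA·CC·AB·CC·AB·CC·AB·CC·AB·AB·CC·BA·BA
    A ↦ AB
    B ↦ CC
    C ↦ BA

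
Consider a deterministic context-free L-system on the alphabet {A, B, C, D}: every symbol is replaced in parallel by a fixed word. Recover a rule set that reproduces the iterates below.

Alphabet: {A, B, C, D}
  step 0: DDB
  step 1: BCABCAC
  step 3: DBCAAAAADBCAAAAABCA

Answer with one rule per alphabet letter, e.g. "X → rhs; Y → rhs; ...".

A->AA, B->C, C->D, D->BCA

  step 0 ⇒ step 1: DDB ⇒ BCA·BCA·C
    B ↦ C
    D ↦ BCA
    A ↦ AA  (constrained at step 1)
    C ↦ D  (constrained at step 1)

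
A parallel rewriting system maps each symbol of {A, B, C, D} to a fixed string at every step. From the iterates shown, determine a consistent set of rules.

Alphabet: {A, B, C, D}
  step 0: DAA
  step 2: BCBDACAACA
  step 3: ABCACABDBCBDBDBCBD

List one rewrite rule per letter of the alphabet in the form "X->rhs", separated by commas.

  step 2 ⇒ step 3: BCBDACAACA ⇒ A·BC·A·CA·BD·BC·BD·BD·BC·BD
    A ↦ BD
    B ↦ A
    C ↦ BC
    D ↦ CA

A->BD, B->A, C->BC, D->CA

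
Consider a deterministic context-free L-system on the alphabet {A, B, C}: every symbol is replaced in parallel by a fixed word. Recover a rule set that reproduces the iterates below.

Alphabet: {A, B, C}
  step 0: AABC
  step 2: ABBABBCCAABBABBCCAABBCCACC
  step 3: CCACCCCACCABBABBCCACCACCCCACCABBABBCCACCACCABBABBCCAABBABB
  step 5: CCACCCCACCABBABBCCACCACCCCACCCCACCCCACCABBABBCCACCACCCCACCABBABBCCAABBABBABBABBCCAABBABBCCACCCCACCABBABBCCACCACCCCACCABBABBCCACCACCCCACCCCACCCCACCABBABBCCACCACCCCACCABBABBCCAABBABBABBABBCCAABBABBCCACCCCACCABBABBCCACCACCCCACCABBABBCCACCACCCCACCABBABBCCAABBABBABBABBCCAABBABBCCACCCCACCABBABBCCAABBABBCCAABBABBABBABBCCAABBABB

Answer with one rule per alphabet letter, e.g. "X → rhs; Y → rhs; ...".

A->CCA, B->C, C->ABB

  step 2 ⇒ step 3: ABBABBCCAABBABBCCAABBCCACC ⇒ CCA·C·C·CCA·C·C·ABB·ABB·CCA·CCA·C·C·CCA·C·C·ABB·ABB·CCA·CCA·C·C·ABB·ABB·CCA·ABB·ABB
    A ↦ CCA
    B ↦ C
    C ↦ ABB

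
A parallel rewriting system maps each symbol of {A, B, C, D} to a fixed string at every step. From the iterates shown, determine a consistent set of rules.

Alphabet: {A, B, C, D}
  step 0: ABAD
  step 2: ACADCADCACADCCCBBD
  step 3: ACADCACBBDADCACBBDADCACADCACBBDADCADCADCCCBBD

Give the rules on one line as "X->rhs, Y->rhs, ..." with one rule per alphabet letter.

  step 2 ⇒ step 3: ACADCADCACADCCCBBD ⇒ AC·ADC·AC·BBD·ADC·AC·BBD·ADC·AC·ADC·AC·BBD·ADC·ADC·ADC·C·C·BBD
    A ↦ AC
    B ↦ C
    C ↦ ADC
    D ↦ BBD

A->AC, B->C, C->ADC, D->BBD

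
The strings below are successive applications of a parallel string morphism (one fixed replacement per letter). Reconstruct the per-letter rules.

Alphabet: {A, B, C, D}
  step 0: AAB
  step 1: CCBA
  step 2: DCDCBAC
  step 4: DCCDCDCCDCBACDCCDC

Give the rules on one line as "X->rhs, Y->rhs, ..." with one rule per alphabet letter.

  step 1 ⇒ step 2: CCBA ⇒ DC·DC·BA·C
    A ↦ C
    B ↦ BA
    C ↦ DC
    D ↦ C  (constrained at step 2)

A->C, B->BA, C->DC, D->C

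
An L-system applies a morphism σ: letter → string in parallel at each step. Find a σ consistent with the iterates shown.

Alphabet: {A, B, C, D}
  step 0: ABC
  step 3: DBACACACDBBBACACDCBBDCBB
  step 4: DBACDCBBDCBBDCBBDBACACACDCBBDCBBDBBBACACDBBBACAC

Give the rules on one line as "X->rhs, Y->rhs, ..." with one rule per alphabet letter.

A->DC, B->AC, C->BB, D->DB

  step 3 ⇒ step 4: DBACACACDBBBACACDCBBDCBB ⇒ DB·AC·DC·BB·DC·BB·DC·BB·DB·AC·AC·AC·DC·BB·DC·BB·DB·BB·AC·AC·DB·BB·AC·AC
    A ↦ DC
    B ↦ AC
    C ↦ BB
    D ↦ DB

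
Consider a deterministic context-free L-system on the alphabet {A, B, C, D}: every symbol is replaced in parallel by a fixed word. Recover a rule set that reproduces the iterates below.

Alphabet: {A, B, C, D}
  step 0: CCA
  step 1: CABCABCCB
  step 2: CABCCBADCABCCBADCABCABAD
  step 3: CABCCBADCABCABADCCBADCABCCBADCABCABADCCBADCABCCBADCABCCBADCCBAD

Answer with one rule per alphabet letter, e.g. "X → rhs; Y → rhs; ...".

A->CCB, B->AD, C->CAB, D->AD

  step 2 ⇒ step 3: CABCCBADCABCCBADCABCABAD ⇒ CAB·CCB·AD·CAB·CAB·AD·CCB·AD·CAB·CCB·AD·CAB·CAB·AD·CCB·AD·CAB·CCB·AD·CAB·CCB·AD·CCB·AD
    A ↦ CCB
    B ↦ AD
    C ↦ CAB
    D ↦ AD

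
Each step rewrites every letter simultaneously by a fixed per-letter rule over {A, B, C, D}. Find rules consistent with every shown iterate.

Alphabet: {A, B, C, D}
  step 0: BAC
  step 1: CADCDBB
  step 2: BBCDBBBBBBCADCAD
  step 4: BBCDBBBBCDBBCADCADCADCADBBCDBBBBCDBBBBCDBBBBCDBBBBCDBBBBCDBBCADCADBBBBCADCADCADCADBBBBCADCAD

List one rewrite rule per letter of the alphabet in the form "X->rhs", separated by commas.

A->CD, B->CAD, C->BB, D->BB

  step 1 ⇒ step 2: CADCDBB ⇒ BB·CD·BB·BB·BB·CAD·CAD
    A ↦ CD
    B ↦ CAD
    C ↦ BB
    D ↦ BB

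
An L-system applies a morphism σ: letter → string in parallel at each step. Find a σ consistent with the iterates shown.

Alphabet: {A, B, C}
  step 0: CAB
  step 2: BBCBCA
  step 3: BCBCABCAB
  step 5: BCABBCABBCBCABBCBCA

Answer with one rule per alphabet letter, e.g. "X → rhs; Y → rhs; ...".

  step 2 ⇒ step 3: BBCBCA ⇒ BC·BC·A·BC·A·B
    A ↦ B
    B ↦ BC
    C ↦ A

A->B, B->BC, C->A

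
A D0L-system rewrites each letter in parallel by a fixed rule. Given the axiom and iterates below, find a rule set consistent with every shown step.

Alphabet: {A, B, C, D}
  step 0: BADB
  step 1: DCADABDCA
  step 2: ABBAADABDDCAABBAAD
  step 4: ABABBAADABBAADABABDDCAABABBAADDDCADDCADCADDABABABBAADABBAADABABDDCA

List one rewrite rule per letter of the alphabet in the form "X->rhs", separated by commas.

  step 1 ⇒ step 2: DCADABDCA ⇒ AB·BAA·D·AB·D·DCA·AB·BAA·D
    A ↦ D
    B ↦ DCA
    C ↦ BAA
    D ↦ AB

A->D, B->DCA, C->BAA, D->AB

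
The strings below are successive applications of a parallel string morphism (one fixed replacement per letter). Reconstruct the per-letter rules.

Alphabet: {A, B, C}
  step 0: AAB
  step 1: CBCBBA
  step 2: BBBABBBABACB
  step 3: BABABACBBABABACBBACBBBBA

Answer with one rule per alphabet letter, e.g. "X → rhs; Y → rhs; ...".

  step 2 ⇒ step 3: BBBABBBABACB ⇒ BA·BA·BA·CB·BA·BA·BA·CB·BA·CB·BB·BA
    A ↦ CB
    B ↦ BA
    C ↦ BB

A->CB, B->BA, C->BB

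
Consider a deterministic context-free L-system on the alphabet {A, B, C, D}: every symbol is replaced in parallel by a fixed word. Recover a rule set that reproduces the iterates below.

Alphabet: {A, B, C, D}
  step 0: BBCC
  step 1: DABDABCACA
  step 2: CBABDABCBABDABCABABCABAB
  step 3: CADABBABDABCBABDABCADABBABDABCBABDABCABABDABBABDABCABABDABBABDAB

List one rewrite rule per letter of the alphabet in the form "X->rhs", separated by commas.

  step 2 ⇒ step 3: CBABDABCBABDABCABABCABAB ⇒ CA·DAB·BAB·DAB·C·BAB·DAB·CA·DAB·BAB·DAB·C·BAB·DAB·CA·BAB·DAB·BAB·DAB·CA·BAB·DAB·BAB·DAB
    A ↦ BAB
    B ↦ DAB
    C ↦ CA
    D ↦ C

A->BAB, B->DAB, C->CA, D->C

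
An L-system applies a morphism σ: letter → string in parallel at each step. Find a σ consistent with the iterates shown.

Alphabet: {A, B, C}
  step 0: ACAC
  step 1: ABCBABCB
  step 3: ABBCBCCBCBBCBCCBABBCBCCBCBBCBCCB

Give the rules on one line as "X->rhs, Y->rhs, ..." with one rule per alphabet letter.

A->AB, B->BC, C->CB

  step 0 ⇒ step 1: ACAC ⇒ AB·CB·AB·CB
    A ↦ AB
    C ↦ CB
    B ↦ BC  (constrained at step 1)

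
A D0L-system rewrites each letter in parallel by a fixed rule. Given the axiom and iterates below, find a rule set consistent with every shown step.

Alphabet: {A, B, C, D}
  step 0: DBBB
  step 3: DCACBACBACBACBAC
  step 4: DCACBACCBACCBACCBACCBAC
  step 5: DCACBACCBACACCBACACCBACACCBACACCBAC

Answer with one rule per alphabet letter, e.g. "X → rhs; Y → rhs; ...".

A->B, B->C, C->AC, D->DC

  step 4 ⇒ step 5: DCACBACCBACCBACCBACCBAC ⇒ DC·AC·B·AC·C·B·AC·AC·C·B·AC·AC·C·B·AC·AC·C·B·AC·AC·C·B·AC
    A ↦ B
    B ↦ C
    C ↦ AC
    D ↦ DC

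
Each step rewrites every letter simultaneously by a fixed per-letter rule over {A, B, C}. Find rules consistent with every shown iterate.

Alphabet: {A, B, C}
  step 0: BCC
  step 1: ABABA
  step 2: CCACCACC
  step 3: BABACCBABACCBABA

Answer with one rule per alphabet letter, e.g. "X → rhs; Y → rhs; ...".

A->CC, B->A, C->BA

  step 2 ⇒ step 3: CCACCACC ⇒ BA·BA·CC·BA·BA·CC·BA·BA
    A ↦ CC
    C ↦ BA
  step 0 ⇒ step 1: BCC ⇒ A·BA·BA
    B ↦ A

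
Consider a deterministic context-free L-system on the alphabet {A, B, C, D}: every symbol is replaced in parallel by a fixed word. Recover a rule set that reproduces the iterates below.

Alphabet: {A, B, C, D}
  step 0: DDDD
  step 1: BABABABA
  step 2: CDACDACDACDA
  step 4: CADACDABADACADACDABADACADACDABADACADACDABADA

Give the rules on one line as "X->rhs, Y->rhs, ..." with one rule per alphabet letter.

A->DA, B->C, C->CA, D->BA

  step 1 ⇒ step 2: BABABABA ⇒ C·DA·C·DA·C·DA·C·DA
    A ↦ DA
    B ↦ C
    C ↦ CA  (constrained at step 2)
  step 0 ⇒ step 1: DDDD ⇒ BA·BA·BA·BA
    D ↦ BA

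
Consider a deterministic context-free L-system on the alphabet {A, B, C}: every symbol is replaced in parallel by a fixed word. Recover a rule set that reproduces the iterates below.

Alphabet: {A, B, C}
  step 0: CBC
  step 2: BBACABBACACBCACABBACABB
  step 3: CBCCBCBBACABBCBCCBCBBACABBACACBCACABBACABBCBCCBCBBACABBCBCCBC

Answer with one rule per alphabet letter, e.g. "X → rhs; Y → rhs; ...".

A->BB, B->CBC, C->ACA

  step 2 ⇒ step 3: BBACABBACACBCACABBACABB ⇒ CBC·CBC·BB·ACA·BB·CBC·CBC·BB·ACA·BB·ACA·CBC·ACA·BB·ACA·BB·CBC·CBC·BB·ACA·BB·CBC·CBC
    A ↦ BB
    B ↦ CBC
    C ↦ ACA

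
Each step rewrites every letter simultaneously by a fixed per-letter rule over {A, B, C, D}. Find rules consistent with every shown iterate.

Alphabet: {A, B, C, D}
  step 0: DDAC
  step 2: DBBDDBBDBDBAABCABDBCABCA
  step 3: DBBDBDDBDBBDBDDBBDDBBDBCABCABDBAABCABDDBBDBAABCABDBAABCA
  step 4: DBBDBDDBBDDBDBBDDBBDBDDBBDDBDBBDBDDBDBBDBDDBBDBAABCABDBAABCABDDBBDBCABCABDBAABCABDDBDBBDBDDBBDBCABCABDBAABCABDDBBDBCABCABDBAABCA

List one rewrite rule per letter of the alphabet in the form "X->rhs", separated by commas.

A->BCA, B->BD, C->BAA, D->DB

  step 3 ⇒ step 4: DBBDBDDBDBBDBDDBBDDBBDBCABCABDBAABCABDDBBDBAABCABDBAABCA ⇒ DB·BD·BD·DB·BD·DB·DB·BD·DB·BD·BD·DB·BD·DB·DB·BD·BD·DB·DB·BD·BD·DB·BD·BAA·BCA·BD·BAA·BCA·BD·DB·BD·BCA·BCA·BD·BAA·BCA·BD·DB·DB·BD·BD·DB·BD·BCA·BCA·BD·BAA·BCA·BD·DB·BD·BCA·BCA·BD·BAA·BCA
    A ↦ BCA
    B ↦ BD
    C ↦ BAA
    D ↦ DB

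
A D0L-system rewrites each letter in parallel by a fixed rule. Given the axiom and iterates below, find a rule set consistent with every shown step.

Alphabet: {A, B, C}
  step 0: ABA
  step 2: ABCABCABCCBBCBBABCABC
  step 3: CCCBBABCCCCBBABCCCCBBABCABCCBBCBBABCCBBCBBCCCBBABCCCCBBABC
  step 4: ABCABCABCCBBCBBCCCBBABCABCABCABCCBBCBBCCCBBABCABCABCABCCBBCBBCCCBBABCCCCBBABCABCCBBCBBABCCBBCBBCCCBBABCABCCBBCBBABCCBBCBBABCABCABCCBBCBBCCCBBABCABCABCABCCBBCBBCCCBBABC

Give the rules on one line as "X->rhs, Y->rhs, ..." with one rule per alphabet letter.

  step 3 ⇒ step 4: CCCBBABCCCCBBABCCCCBBABCABCCBBCBBABCCBBCBBCCCBBABCCCCBBABC ⇒ ABC·ABC·ABC·CBB·CBB·CC·CBB·ABC·ABC·ABC·ABC·CBB·CBB·CC·CBB·ABC·ABC·ABC·ABC·CBB·CBB·CC·CBB·ABC·CC·CBB·ABC·ABC·CBB·CBB·ABC·CBB·CBB·CC·CBB·ABC·ABC·CBB·CBB·ABC·CBB·CBB·ABC·ABC·ABC·CBB·CBB·CC·CBB·ABC·ABC·ABC·ABC·CBB·CBB·CC·CBB·ABC
    A ↦ CC
    B ↦ CBB
    C ↦ ABC

A->CC, B->CBB, C->ABC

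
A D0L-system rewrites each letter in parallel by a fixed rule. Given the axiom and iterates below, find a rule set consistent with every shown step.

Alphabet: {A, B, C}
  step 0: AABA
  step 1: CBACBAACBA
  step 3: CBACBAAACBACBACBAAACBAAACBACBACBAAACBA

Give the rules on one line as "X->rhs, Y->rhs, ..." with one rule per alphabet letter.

A->CBA, B->A, C->A

  step 0 ⇒ step 1: AABA ⇒ CBA·CBA·A·CBA
    A ↦ CBA
    B ↦ A
    C ↦ A  (constrained at step 1)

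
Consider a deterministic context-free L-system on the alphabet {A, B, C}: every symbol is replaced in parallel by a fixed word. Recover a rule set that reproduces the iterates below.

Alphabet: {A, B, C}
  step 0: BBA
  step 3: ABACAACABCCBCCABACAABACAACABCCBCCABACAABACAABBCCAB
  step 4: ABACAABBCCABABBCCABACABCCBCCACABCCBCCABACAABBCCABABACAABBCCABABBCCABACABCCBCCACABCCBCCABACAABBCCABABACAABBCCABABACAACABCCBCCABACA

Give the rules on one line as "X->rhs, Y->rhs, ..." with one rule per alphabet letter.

A->AB, B->ACA, C->BCC

  step 3 ⇒ step 4: ABACAACABCCBCCABACAABACAACABCCBCCABACAABACAABBCCAB ⇒ AB·ACA·AB·BCC·AB·AB·BCC·AB·ACA·BCC·BCC·ACA·BCC·BCC·AB·ACA·AB·BCC·AB·AB·ACA·AB·BCC·AB·AB·BCC·AB·ACA·BCC·BCC·ACA·BCC·BCC·AB·ACA·AB·BCC·AB·AB·ACA·AB·BCC·AB·AB·ACA·ACA·BCC·BCC·AB·ACA
    A ↦ AB
    B ↦ ACA
    C ↦ BCC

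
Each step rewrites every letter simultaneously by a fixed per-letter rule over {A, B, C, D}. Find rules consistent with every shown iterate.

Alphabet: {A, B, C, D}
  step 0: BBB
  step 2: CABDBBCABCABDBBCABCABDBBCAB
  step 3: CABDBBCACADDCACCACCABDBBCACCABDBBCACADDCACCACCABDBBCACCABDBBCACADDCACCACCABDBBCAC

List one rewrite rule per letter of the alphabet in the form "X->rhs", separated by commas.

A->DBB, B->CAC, C->CAB, D->ADD

  step 2 ⇒ step 3: CABDBBCABCABDBBCABCABDBBCAB ⇒ CAB·DBB·CAC·ADD·CAC·CAC·CAB·DBB·CAC·CAB·DBB·CAC·ADD·CAC·CAC·CAB·DBB·CAC·CAB·DBB·CAC·ADD·CAC·CAC·CAB·DBB·CAC
    A ↦ DBB
    B ↦ CAC
    C ↦ CAB
    D ↦ ADD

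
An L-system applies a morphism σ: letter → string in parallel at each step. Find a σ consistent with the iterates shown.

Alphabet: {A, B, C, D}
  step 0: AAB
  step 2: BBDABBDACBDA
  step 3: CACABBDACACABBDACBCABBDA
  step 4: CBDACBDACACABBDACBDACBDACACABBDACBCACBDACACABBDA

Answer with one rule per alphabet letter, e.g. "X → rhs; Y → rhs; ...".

  step 3 ⇒ step 4: CACABBDACACABBDACBCABBDA ⇒ CB·DA·CB·DA·CA·CA·BB·DA·CB·DA·CB·DA·CA·CA·BB·DA·CB·CA·CB·DA·CA·CA·BB·DA
    A ↦ DA
    B ↦ CA
    C ↦ CB
    D ↦ BB

A->DA, B->CA, C->CB, D->BB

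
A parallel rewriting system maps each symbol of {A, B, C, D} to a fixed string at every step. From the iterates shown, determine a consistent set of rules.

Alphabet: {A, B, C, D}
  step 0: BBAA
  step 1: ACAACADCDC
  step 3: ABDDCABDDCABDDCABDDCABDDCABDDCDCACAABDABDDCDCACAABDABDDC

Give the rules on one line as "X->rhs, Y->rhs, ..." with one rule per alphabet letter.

  step 0 ⇒ step 1: BBAA ⇒ ACA·ACA·DC·DC
    A ↦ DC
    B ↦ ACA
    C ↦ DC  (constrained at step 1)
    D ↦ ABD  (constrained at step 1)

A->DC, B->ACA, C->DC, D->ABD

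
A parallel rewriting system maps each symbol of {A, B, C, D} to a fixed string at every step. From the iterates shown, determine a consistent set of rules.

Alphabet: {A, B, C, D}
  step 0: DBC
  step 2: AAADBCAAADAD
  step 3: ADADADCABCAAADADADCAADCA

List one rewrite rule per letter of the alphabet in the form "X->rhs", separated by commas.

A->AD, B->BC, C->AA, D->CA

  step 2 ⇒ step 3: AAADBCAAADAD ⇒ AD·AD·AD·CA·BC·AA·AD·AD·AD·CA·AD·CA
    A ↦ AD
    B ↦ BC
    C ↦ AA
    D ↦ CA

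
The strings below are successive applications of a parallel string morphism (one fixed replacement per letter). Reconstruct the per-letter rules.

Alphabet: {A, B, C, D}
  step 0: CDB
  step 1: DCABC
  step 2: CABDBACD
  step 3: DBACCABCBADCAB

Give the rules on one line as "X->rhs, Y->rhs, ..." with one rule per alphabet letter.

  step 2 ⇒ step 3: CABDBACD ⇒ D·BA·C·CAB·C·BA·D·CAB
    A ↦ BA
    B ↦ C
    C ↦ D
    D ↦ CAB

A->BA, B->C, C->D, D->CAB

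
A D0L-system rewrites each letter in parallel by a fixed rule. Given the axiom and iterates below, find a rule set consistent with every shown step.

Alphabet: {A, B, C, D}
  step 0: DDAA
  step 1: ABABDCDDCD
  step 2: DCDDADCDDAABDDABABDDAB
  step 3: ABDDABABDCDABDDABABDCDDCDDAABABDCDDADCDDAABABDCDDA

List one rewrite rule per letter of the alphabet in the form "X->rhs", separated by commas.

A->DCD, B->DA, C->DD, D->AB

  step 2 ⇒ step 3: DCDDADCDDAABDDABABDDAB ⇒ AB·DD·AB·AB·DCD·AB·DD·AB·AB·DCD·DCD·DA·AB·AB·DCD·DA·DCD·DA·AB·AB·DCD·DA
    A ↦ DCD
    B ↦ DA
    C ↦ DD
    D ↦ AB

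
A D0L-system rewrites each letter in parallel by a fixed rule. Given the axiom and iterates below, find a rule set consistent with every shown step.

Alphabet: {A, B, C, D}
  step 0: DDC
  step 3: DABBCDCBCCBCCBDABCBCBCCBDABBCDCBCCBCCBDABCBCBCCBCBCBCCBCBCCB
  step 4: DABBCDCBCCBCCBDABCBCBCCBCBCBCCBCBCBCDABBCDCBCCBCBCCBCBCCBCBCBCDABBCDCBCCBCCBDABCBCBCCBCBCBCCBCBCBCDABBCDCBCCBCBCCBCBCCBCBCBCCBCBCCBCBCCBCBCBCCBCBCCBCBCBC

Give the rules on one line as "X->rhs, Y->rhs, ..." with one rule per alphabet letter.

A->BCD, B->CBC, C->CB, D->DAB

  step 3 ⇒ step 4: DABBCDCBCCBCCBDABCBCBCCBDABBCDCBCCBCCBDABCBCBCCBCBCBCCBCBCCB ⇒ DAB·BCD·CBC·CBC·CB·DAB·CB·CBC·CB·CB·CBC·CB·CB·CBC·DAB·BCD·CBC·CB·CBC·CB·CBC·CB·CB·CBC·DAB·BCD·CBC·CBC·CB·DAB·CB·CBC·CB·CB·CBC·CB·CB·CBC·DAB·BCD·CBC·CB·CBC·CB·CBC·CB·CB·CBC·CB·CBC·CB·CBC·CB·CB·CBC·CB·CBC·CB·CB·CBC
    A ↦ BCD
    B ↦ CBC
    C ↦ CB
    D ↦ DAB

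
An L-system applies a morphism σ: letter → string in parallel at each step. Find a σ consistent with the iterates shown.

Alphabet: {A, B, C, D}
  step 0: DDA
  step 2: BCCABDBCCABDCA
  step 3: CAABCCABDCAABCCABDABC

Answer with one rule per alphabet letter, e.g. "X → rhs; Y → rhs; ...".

A->BC, B->C, C->A, D->ABD

  step 2 ⇒ step 3: BCCABDBCCABDCA ⇒ C·A·A·BC·C·ABD·C·A·A·BC·C·ABD·A·BC
    A ↦ BC
    B ↦ C
    C ↦ A
    D ↦ ABD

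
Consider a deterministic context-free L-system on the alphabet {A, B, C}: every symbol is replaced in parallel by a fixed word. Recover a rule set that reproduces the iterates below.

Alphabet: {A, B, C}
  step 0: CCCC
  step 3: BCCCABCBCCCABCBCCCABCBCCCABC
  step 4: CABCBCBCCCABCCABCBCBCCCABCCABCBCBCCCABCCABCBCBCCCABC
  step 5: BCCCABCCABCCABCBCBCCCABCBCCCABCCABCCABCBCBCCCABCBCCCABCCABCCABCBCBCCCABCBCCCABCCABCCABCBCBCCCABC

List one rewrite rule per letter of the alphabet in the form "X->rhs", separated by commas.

  step 4 ⇒ step 5: CABCBCBCCCABCCABCBCBCCCABCCABCBCBCCCABCCABCBCBCCCABC ⇒ BC·C·CA·BC·CA·BC·CA·BC·BC·BC·C·CA·BC·BC·C·CA·BC·CA·BC·CA·BC·BC·BC·C·CA·BC·BC·C·CA·BC·CA·BC·CA·BC·BC·BC·C·CA·BC·BC·C·CA·BC·CA·BC·CA·BC·BC·BC·C·CA·BC
    A ↦ C
    B ↦ CA
    C ↦ BC

A->C, B->CA, C->BC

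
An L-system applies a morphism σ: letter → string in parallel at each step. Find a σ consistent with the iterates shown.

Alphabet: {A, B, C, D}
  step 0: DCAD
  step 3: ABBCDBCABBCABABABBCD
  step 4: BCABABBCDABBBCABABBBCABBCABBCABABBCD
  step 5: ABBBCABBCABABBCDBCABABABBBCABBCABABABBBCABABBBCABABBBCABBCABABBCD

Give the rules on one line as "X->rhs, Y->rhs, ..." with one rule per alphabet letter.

  step 4 ⇒ step 5: BCABABBCDABBBCABABBBCABBCABBCABABBCD ⇒ AB·B·BC·AB·BC·AB·AB·B·CD·BC·AB·AB·AB·B·BC·AB·BC·AB·AB·AB·B·BC·AB·AB·B·BC·AB·AB·B·BC·AB·BC·AB·AB·B·CD
    A ↦ BC
    B ↦ AB
    C ↦ B
    D ↦ CD

A->BC, B->AB, C->B, D->CD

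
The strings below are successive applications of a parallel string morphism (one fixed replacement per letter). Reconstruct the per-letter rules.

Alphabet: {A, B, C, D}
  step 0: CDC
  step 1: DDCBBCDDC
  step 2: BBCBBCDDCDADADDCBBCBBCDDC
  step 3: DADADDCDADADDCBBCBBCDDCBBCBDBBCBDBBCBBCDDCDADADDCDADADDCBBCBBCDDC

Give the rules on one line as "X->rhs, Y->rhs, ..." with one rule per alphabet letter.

A->BD, B->DA, C->DDC, D->BBC

  step 2 ⇒ step 3: BBCBBCDDCDADADDCBBCBBCDDC ⇒ DA·DA·DDC·DA·DA·DDC·BBC·BBC·DDC·BBC·BD·BBC·BD·BBC·BBC·DDC·DA·DA·DDC·DA·DA·DDC·BBC·BBC·DDC
    A ↦ BD
    B ↦ DA
    C ↦ DDC
    D ↦ BBC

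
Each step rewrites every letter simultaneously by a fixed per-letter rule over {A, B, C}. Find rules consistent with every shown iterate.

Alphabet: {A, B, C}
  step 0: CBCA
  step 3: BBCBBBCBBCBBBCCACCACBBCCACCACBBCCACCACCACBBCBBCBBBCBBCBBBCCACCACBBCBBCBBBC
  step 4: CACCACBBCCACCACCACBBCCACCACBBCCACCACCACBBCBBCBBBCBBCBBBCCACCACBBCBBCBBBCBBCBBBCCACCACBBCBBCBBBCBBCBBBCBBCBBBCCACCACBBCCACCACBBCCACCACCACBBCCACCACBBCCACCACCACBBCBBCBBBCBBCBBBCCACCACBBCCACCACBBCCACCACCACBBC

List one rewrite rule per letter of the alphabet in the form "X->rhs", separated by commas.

A->B, B->CAC, C->BBC

  step 3 ⇒ step 4: BBCBBBCBBCBBBCCACCACBBCCACCACBBCCACCACCACBBCBBCBBBCBBCBBBCCACCACBBCBBCBBBC ⇒ CAC·CAC·BBC·CAC·CAC·CAC·BBC·CAC·CAC·BBC·CAC·CAC·CAC·BBC·BBC·B·BBC·BBC·B·BBC·CAC·CAC·BBC·BBC·B·BBC·BBC·B·BBC·CAC·CAC·BBC·BBC·B·BBC·BBC·B·BBC·BBC·B·BBC·CAC·CAC·BBC·CAC·CAC·BBC·CAC·CAC·CAC·BBC·CAC·CAC·BBC·CAC·CAC·CAC·BBC·BBC·B·BBC·BBC·B·BBC·CAC·CAC·BBC·CAC·CAC·BBC·CAC·CAC·CAC·BBC
    A ↦ B
    B ↦ CAC
    C ↦ BBC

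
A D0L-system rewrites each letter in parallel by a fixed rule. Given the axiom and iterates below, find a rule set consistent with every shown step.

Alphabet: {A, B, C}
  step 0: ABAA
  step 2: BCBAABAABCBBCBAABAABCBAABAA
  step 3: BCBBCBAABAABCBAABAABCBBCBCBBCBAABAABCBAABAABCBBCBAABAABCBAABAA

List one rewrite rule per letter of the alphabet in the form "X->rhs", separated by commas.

A->BAA, B->BC, C->B

  step 2 ⇒ step 3: BCBAABAABCBBCBAABAABCBAABAA ⇒ BC·B·BC·BAA·BAA·BC·BAA·BAA·BC·B·BC·BC·B·BC·BAA·BAA·BC·BAA·BAA·BC·B·BC·BAA·BAA·BC·BAA·BAA
    A ↦ BAA
    B ↦ BC
    C ↦ B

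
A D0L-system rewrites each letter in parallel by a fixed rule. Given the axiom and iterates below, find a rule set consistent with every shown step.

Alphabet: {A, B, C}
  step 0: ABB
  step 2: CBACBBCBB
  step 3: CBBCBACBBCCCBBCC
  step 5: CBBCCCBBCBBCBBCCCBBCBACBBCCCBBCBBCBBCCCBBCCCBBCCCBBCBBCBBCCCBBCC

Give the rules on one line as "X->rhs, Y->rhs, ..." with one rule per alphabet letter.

A->BA, B->C, C->CBB

  step 2 ⇒ step 3: CBACBBCBB ⇒ CBB·C·BA·CBB·C·C·CBB·C·C
    A ↦ BA
    B ↦ C
    C ↦ CBB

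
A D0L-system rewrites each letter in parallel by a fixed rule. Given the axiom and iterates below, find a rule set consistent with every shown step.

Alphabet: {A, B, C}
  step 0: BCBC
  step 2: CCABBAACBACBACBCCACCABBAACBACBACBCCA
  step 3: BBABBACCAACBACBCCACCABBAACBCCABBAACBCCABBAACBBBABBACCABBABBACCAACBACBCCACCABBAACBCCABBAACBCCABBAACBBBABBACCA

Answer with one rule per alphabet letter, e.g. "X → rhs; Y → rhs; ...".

  step 2 ⇒ step 3: CCABBAACBACBACBCCACCABBAACBACBACBCCA ⇒ BBA·BBA·CCA·ACB·ACB·CCA·CCA·BBA·ACB·CCA·BBA·ACB·CCA·BBA·ACB·BBA·BBA·CCA·BBA·BBA·CCA·ACB·ACB·CCA·CCA·BBA·ACB·CCA·BBA·ACB·CCA·BBA·ACB·BBA·BBA·CCA
    A ↦ CCA
    B ↦ ACB
    C ↦ BBA

A->CCA, B->ACB, C->BBA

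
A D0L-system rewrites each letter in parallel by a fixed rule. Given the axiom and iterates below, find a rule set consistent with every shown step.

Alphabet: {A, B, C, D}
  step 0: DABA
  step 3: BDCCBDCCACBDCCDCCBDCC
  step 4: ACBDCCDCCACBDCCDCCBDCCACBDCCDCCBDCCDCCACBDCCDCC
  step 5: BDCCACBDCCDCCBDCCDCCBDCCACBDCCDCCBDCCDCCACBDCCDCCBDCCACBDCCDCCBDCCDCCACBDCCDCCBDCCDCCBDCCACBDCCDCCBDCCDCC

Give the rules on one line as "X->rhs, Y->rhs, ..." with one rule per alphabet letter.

A->B, B->AC, C->DCC, D->B

  step 4 ⇒ step 5: ACBDCCDCCACBDCCDCCBDCCACBDCCDCCBDCCDCCACBDCCDCC ⇒ B·DCC·AC·B·DCC·DCC·B·DCC·DCC·B·DCC·AC·B·DCC·DCC·B·DCC·DCC·AC·B·DCC·DCC·B·DCC·AC·B·DCC·DCC·B·DCC·DCC·AC·B·DCC·DCC·B·DCC·DCC·B·DCC·AC·B·DCC·DCC·B·DCC·DCC
    A ↦ B
    B ↦ AC
    C ↦ DCC
    D ↦ B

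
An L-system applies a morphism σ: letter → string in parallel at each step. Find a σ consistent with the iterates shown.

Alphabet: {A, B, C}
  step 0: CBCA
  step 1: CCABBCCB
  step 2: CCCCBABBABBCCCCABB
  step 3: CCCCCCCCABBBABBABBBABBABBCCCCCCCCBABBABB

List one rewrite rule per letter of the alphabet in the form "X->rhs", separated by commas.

A->B, B->ABB, C->CC

  step 2 ⇒ step 3: CCCCBABBABBCCCCABB ⇒ CC·CC·CC·CC·ABB·B·ABB·ABB·B·ABB·ABB·CC·CC·CC·CC·B·ABB·ABB
    A ↦ B
    B ↦ ABB
    C ↦ CC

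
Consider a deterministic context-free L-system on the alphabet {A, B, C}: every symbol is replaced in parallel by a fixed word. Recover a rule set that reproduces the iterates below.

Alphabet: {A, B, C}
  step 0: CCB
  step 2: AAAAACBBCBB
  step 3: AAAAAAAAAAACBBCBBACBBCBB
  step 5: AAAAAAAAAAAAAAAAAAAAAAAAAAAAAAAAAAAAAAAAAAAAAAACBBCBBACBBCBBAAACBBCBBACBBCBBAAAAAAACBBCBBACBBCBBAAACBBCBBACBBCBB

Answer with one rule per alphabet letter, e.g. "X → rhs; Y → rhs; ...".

  step 2 ⇒ step 3: AAAAACBBCBB ⇒ AA·AA·AA·AA·AA·A·CBB·CBB·A·CBB·CBB
    A ↦ AA
    B ↦ CBB
    C ↦ A

A->AA, B->CBB, C->A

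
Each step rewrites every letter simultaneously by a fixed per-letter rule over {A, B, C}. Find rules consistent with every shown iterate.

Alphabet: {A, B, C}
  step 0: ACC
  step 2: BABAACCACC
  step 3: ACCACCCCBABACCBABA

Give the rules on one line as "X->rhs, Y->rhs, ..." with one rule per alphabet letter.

A->CC, B->A, C->BA

  step 2 ⇒ step 3: BABAACCACC ⇒ A·CC·A·CC·CC·BA·BA·CC·BA·BA
    A ↦ CC
    B ↦ A
    C ↦ BA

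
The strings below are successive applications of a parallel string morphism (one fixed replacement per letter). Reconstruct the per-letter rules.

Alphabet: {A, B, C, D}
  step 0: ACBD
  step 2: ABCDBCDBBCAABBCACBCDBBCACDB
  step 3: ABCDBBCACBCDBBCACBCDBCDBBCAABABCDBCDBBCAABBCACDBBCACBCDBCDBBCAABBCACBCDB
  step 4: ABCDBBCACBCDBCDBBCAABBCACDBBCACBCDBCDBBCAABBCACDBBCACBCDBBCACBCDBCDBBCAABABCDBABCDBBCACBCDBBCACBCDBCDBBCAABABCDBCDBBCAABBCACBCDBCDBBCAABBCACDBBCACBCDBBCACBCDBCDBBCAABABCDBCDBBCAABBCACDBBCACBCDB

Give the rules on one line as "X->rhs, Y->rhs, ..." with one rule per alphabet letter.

A->AB, B->CDB, C->BCA, D->CB

  step 3 ⇒ step 4: ABCDBBCACBCDBBCACBCDBCDBBCAABABCDBCDBBCAABBCACDBBCACBCDBCDBBCAABBCACBCDB ⇒ AB·CDB·BCA·CB·CDB·CDB·BCA·AB·BCA·CDB·BCA·CB·CDB·CDB·BCA·AB·BCA·CDB·BCA·CB·CDB·BCA·CB·CDB·CDB·BCA·AB·AB·CDB·AB·CDB·BCA·CB·CDB·BCA·CB·CDB·CDB·BCA·AB·AB·CDB·CDB·BCA·AB·BCA·CB·CDB·CDB·BCA·AB·BCA·CDB·BCA·CB·CDB·BCA·CB·CDB·CDB·BCA·AB·AB·CDB·CDB·BCA·AB·BCA·CDB·BCA·CB·CDB
    A ↦ AB
    B ↦ CDB
    C ↦ BCA
    D ↦ CB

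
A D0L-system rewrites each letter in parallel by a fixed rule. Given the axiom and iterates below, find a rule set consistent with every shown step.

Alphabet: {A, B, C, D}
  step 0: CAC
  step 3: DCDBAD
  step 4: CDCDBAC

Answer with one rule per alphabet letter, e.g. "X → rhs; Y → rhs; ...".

  step 3 ⇒ step 4: DCDBAD ⇒ C·D·C·D·BA·C
    A ↦ BA
    B ↦ D
    C ↦ D
    D ↦ C

A->BA, B->D, C->D, D->C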